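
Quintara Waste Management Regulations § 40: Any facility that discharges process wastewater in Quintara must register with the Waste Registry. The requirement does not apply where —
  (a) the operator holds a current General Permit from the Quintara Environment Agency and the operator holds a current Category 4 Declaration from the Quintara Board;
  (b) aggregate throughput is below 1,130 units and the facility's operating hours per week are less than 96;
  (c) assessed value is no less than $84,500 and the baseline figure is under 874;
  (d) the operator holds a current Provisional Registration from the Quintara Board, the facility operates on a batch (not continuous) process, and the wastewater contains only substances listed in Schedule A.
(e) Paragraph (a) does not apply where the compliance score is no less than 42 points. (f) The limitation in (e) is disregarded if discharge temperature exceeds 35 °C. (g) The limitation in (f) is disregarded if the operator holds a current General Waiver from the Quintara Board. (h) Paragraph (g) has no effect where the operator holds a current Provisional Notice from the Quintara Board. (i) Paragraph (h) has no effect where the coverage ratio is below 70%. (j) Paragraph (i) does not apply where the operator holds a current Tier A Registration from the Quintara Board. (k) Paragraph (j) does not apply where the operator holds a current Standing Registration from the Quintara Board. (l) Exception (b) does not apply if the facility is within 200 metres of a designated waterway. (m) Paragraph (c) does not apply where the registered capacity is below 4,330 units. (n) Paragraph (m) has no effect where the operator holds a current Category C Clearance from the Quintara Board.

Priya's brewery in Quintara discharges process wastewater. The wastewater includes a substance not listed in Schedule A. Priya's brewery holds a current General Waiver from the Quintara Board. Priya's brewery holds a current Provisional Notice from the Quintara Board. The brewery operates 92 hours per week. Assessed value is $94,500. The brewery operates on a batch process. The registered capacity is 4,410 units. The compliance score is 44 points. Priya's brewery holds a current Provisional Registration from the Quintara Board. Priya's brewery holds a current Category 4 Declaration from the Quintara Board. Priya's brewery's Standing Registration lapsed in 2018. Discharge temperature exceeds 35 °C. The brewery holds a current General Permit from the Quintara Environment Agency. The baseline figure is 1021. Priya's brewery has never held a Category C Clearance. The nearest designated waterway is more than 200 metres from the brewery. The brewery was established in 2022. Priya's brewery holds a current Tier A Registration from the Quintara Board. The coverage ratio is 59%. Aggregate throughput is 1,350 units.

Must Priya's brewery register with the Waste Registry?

No — exception (a) applies; Priya's brewery is not required to register with the Waste Registry.

Exception (a) is satisfied on its face — a current General Permit is held; a current Category 4 Declaration is held. Considering the limiting provisions: (e) would limit (a) — the compliance score is 44 points, meeting the 42 points threshold — but (f) sets (e) aside: (f) applies — discharge temperature exceeds 35 °C. (g) would limit (f) — a current General Waiver is held — but (h) sets (g) aside: (h) operates against (g): a current Provisional Notice is held. (i) operates (the coverage ratio is 59%, below the 70% limit), but yields to (j): (j) operates against (i): a current Tier A Registration is held. (k), which would lift (j), is not engaged — no current Standing Registration is held. Exception (a) stands.
Exception (b) fails — aggregate throughput is 1,350 units, not below 1,130 units.
Exception (c) does not apply: the baseline figure is 1,021, not under 874.
Exception (d) requires that the wastewater contains only substances listed in Schedule A; but the wastewater includes a non-Schedule-A substance, so (d) is unavailable.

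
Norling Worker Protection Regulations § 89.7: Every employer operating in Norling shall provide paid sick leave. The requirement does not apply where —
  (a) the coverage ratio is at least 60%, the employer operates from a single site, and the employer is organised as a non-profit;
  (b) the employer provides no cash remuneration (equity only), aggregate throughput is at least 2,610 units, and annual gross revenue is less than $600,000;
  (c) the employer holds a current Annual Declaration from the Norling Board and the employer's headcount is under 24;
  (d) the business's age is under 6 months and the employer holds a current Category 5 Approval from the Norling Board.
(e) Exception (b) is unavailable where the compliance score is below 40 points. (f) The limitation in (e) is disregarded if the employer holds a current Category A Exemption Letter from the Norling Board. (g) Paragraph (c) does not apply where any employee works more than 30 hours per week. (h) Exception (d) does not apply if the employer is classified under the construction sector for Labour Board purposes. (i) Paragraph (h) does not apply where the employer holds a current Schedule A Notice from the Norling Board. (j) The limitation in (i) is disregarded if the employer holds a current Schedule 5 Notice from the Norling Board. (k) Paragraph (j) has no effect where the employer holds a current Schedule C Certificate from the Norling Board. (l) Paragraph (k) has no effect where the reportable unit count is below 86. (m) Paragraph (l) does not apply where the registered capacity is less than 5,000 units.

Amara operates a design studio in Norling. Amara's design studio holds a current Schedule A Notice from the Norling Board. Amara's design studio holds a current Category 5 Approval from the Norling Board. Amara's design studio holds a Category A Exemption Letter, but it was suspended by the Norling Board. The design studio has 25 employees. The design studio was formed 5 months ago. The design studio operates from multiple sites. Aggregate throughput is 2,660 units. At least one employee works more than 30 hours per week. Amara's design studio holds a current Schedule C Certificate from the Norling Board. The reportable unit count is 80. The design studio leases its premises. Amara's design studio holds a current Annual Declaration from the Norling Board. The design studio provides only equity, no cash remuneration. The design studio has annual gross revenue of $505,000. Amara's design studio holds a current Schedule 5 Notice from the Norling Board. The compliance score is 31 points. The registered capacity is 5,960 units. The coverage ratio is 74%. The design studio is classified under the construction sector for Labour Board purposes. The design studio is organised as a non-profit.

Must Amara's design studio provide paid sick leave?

Yes — Amara's design studio must provide paid sick leave.

Exception (a) requires that the employer operates from a single site; but the employer operates from multiple sites, so (a) is unavailable.
Exception (b)'s conditions are all satisfied: remuneration is equity-only; aggregate throughput is 2,660 units, meeting the 2,610 units threshold; annual gross revenue is $505,000, less than the $600,000 limit. Turning to paragraphs (e)–(f): (e) operates against (b): the compliance score is 31 points, below the 40 points limit. (f) does not operate here (the Category A Exemption Letter is not current), so (e) stands. So (b) is unavailable.
Exception (c) fails — the employer's headcount is 25, not under 24.
Exception (d)'s conditions are all satisfied: the business's age is 5 months, under the 6 months limit; a current Category 5 Approval is held. But applying paragraphs (h)–(m): (h) operates against (d): the design studio is classified under the construction sector. (i) would limit (h) — a current Schedule A Notice is held — but (j) sets (i) aside: (j) is engaged — a current Schedule 5 Notice is held. (k) operates (a current Schedule C Certificate is held), but is itself disapplied by (l): (l) is triggered — the reportable unit count is 80, below the 86 limit. (m), which would lift (l), is not engaged — the registered capacity is 5,960 units, not less than 5,000 units. Exception (d) does not apply.
None of the exceptions is available; § 89.7 applies in full.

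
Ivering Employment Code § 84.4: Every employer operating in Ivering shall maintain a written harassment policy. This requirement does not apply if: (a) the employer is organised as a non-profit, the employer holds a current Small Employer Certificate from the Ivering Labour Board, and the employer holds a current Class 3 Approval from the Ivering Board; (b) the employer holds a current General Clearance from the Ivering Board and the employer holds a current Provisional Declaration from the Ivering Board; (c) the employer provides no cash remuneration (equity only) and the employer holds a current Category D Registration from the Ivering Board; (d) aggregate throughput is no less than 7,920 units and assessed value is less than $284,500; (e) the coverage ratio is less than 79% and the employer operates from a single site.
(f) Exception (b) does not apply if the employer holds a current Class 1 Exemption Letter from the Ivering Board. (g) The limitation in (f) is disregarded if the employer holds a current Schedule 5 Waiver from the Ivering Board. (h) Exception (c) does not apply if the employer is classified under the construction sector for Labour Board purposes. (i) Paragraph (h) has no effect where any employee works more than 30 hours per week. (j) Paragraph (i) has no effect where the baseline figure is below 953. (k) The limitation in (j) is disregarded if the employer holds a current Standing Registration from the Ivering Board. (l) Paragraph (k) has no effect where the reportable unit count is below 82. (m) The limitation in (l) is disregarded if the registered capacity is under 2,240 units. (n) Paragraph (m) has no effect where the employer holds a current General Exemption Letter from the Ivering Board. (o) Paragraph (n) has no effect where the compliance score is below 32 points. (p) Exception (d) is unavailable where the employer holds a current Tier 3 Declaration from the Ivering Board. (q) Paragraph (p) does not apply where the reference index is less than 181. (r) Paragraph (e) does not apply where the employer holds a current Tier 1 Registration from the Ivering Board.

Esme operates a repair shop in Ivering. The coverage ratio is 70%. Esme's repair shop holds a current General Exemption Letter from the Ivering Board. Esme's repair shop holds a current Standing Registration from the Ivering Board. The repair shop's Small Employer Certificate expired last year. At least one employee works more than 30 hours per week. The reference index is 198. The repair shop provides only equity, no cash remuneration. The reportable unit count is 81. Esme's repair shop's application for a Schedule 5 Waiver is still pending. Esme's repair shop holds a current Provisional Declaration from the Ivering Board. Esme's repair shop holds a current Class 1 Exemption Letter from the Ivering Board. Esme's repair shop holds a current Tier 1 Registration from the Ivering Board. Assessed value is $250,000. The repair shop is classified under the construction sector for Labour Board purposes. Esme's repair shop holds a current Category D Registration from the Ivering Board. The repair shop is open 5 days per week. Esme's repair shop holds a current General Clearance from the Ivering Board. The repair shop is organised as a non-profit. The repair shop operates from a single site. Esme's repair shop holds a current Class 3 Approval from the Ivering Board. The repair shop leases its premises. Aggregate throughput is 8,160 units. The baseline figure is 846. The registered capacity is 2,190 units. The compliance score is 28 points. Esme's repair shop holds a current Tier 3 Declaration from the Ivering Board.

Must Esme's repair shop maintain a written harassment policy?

No — exception (c) applies; Esme's repair shop is not required to maintain a written harassment policy.

Exception (a) does not apply: the Small Employer Certificate has expired.
Exception (b): a current General Clearance is held; a current Provisional Declaration is held — every condition holds. But applying paragraphs (f)–(g): (f) operates against (b): a current Class 1 Exemption Letter is held. (g), which would lift (f), does not operate here — no current Schedule 5 Waiver is held. So (b) is unavailable.
Exception (c)'s conditions are all satisfied: remuneration is equity-only; a current Category D Registration is held. Under paragraphs (h)–(o): (h) is engaged (the repair shop is classified under the construction sector), but is itself disapplied by (i): (i) operates — at least one employee exceeds 30 hours/week. (j) is engaged (the baseline figure is 846, below the 953 limit), but is overridden by (k): (k) is triggered — a current Standing Registration is held. (l) is triggered (the reportable unit count is 81, below the 82 limit), but is itself disapplied by (m): (m) operates — the registered capacity is 2,190 units, under the 2,240 units limit. (n) would limit (m) — a current General Exemption Letter is held — but (o) sets (n) aside: (o) operates against (n): the compliance score is 28 points, below the 32 points limit. So (c) applies.
All of (d)'s requirements are met (aggregate throughput is 8,160 units, meeting the 7,920 units threshold; assessed value is $250,000, less than the $284,500 limit). But applying paragraphs (p)–(q): (p) is triggered — a current Tier 3 Declaration is held. (q), which would lift (p), is not engaged — the reference index is 198, not less than 181. So (d) is unavailable.
All of (e)'s requirements are met (the coverage ratio is 70%, less than the 79% limit; the employer operates from a single site). But applying paragraph (r): (r) is engaged — a current Tier 1 Registration is held. So (e) is unavailable.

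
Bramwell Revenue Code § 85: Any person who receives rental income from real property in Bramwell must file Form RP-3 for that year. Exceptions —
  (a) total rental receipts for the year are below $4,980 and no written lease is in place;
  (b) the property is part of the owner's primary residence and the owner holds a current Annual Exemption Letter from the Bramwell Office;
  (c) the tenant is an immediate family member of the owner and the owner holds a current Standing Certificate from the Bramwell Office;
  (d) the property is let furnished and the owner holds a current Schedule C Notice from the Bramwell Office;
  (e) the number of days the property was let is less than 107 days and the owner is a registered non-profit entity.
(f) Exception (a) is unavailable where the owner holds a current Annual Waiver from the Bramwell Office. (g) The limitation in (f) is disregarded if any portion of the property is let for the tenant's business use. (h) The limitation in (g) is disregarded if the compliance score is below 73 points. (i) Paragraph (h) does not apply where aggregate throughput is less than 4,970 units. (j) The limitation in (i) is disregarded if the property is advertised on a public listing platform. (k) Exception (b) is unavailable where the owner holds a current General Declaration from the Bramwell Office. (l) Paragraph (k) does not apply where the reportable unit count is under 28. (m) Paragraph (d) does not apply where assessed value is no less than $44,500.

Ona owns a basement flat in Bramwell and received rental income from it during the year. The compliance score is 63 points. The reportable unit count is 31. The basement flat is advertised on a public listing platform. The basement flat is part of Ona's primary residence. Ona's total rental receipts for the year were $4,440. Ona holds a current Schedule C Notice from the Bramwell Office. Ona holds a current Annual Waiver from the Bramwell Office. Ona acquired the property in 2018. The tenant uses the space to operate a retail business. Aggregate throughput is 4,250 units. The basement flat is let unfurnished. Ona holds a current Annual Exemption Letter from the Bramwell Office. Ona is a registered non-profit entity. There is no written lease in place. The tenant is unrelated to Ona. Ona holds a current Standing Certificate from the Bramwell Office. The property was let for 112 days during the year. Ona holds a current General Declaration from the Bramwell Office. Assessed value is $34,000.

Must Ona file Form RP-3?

Yes — Ona must file Form RP-3.

Exception (a): total rental receipts for the year are $4,440, below the $4,980 limit; there is no written lease — every condition holds. But: (f) is triggered — a current Annual Waiver is held. (g) would limit (f) — the space is let for business use — but (h) sets (g) aside: (h) operates against (g): the compliance score is 63 points, below the 73 points limit. (i) would limit (h) — aggregate throughput is 4,250 units, less than the 4,970 units limit — but (j) sets (i) aside: (j) operates against (i): the property is publicly advertised. Exception (a) does not apply.
All of (b)'s requirements are met (the basement flat is part of the primary residence; a current Annual Exemption Letter is held). But: (k) is engaged — a current General Declaration is held. (l) is not triggered (the reportable unit count is 31, not under 28), so (k) stands. (b) is therefore removed.
Exception (c) fails — the tenant is unrelated to the owner.
Exception (d) requires that the property is let furnished; but the property is let unfurnished, so (d) is unavailable.
Exception (e) requires that the number of days the property was let is less than 107 days; but the number of days the property was let is 112 days, not less than 107 days, so (e) is unavailable.
No exception displaces § 85.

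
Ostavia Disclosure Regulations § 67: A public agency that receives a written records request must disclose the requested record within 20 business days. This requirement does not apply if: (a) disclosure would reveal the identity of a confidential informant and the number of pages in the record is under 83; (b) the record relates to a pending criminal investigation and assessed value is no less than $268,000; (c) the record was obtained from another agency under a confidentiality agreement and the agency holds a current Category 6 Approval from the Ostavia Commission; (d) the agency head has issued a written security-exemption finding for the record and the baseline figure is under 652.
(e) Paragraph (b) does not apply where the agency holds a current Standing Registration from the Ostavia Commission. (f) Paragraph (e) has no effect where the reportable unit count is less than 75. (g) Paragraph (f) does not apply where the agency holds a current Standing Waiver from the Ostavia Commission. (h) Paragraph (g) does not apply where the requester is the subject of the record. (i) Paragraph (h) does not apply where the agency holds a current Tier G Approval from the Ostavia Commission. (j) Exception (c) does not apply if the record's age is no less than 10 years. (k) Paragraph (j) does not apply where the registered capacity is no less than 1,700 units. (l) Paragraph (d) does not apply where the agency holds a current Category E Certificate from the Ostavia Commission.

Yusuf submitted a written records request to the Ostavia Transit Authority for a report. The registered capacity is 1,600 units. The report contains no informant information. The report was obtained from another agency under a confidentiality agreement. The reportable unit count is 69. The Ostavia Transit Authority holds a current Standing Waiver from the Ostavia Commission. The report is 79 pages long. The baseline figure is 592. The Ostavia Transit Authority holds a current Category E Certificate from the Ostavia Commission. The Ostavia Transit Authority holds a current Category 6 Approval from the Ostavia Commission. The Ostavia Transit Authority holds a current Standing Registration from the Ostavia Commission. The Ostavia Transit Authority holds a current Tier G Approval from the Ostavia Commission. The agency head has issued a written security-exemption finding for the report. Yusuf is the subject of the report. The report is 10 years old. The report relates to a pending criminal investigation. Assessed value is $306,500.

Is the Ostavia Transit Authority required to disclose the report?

Yes — the Ostavia Transit Authority must disclose the report.

Exception (a) does not apply: the report contains no informant information.
All of (b)'s requirements are met (the report relates to a pending investigation; assessed value is $306,500, meeting the $268,000 threshold). Turning to paragraphs (e)–(i): (e) operates against (b): a current Standing Registration is held. (f) would limit (e) — the reportable unit count is 69, less than the 75 limit — but (g) sets (f) aside: (g) applies — a current Standing Waiver is held. (h) is engaged (Yusuf is the subject of the report), but is itself disapplied by (i): (i) operates against (h): a current Tier G Approval is held. Exception (b) does not apply.
Exception (c): the report was obtained under a confidentiality agreement; a current Category 6 Approval is held — every condition holds. Turning to paragraphs (j)–(k): (j) operates against (c): the record's age is 10 years, meeting the 10 years threshold. (k), which would lift (j), is inapplicable — the registered capacity is 1,600 units, short of 1,700 units. Exception (c) does not apply.
Exception (d) is satisfied on its face — a written security-exemption finding has been issued; the baseline figure is 592, under the 652 limit. But: (l) operates against (d): a current Category E Certificate is held. So (d) is unavailable.
No exception is made out. the Ostavia Transit Authority falls within the general rule.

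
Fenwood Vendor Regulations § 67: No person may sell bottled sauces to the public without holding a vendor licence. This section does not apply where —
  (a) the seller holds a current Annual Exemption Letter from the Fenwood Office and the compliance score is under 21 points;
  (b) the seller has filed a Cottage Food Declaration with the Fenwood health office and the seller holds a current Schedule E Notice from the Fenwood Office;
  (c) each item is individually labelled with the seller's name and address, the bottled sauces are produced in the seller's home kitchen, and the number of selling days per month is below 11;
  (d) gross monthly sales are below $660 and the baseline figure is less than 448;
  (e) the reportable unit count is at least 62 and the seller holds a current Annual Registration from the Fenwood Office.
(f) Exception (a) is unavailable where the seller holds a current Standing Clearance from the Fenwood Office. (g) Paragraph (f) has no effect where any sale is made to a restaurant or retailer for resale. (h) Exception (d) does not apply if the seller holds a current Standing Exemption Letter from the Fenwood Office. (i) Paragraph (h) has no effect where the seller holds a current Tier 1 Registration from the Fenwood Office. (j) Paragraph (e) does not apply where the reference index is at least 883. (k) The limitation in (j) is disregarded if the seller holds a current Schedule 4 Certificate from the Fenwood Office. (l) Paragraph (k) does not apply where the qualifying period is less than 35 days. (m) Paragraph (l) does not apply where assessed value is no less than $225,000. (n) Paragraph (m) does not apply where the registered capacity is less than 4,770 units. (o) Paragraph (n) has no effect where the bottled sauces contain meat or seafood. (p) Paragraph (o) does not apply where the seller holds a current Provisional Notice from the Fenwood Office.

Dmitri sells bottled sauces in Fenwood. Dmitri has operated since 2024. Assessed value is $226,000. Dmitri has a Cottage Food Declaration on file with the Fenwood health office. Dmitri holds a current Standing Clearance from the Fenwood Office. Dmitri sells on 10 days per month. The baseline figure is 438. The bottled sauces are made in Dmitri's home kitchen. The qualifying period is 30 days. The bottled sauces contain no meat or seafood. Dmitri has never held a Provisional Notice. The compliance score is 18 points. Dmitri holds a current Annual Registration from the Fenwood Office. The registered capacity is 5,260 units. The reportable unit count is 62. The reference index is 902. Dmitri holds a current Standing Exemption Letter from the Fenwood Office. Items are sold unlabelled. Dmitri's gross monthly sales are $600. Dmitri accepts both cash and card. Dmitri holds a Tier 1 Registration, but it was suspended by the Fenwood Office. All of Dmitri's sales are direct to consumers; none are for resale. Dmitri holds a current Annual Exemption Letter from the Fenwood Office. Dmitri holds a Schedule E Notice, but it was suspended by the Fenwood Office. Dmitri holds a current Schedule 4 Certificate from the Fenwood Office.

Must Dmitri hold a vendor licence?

No — exception (e) applies; Dmitri is not required to hold a vendor licence.

Exception (a): a current Annual Exemption Letter is held; the compliance score is 18 points, under the 21 points limit — every condition holds. But applying paragraphs (f)–(g): (f) operates against (a): a current Standing Clearance is held. (g), which would lift (f), is not engaged — no sales are for resale. Exception (a) does not apply.
Exception (b) does not apply: no current Schedule E Notice is held.
Exception (c) fails — items are sold unlabelled.
Exception (d)'s conditions are all satisfied: gross monthly sales are $600, below the $660 limit; the baseline figure is 438, less than the 448 limit. But: (h) operates against (d): a current Standing Exemption Letter is held. (i) is not triggered (no current Tier 1 Registration is held), so (h) stands. (d) is therefore removed.
All of (e)'s requirements are met (the reportable unit count is 62, meeting the 62 threshold; a current Annual Registration is held). As to paragraphs (j)–(p): (j) would limit (e) — the reference index is 902, meeting the 883 threshold — but (k) sets (j) aside: (k) operates against (j): a current Schedule 4 Certificate is held. (l) applies (the qualifying period is 30 days, less than the 35 days limit), but is itself disapplied by (m): (m) is engaged — assessed value is $226,000, meeting the $225,000 threshold. (n), which would lift (m), does not operate here — the registered capacity is 5,260 units, not less than 4,770 units. Exception (e) stands.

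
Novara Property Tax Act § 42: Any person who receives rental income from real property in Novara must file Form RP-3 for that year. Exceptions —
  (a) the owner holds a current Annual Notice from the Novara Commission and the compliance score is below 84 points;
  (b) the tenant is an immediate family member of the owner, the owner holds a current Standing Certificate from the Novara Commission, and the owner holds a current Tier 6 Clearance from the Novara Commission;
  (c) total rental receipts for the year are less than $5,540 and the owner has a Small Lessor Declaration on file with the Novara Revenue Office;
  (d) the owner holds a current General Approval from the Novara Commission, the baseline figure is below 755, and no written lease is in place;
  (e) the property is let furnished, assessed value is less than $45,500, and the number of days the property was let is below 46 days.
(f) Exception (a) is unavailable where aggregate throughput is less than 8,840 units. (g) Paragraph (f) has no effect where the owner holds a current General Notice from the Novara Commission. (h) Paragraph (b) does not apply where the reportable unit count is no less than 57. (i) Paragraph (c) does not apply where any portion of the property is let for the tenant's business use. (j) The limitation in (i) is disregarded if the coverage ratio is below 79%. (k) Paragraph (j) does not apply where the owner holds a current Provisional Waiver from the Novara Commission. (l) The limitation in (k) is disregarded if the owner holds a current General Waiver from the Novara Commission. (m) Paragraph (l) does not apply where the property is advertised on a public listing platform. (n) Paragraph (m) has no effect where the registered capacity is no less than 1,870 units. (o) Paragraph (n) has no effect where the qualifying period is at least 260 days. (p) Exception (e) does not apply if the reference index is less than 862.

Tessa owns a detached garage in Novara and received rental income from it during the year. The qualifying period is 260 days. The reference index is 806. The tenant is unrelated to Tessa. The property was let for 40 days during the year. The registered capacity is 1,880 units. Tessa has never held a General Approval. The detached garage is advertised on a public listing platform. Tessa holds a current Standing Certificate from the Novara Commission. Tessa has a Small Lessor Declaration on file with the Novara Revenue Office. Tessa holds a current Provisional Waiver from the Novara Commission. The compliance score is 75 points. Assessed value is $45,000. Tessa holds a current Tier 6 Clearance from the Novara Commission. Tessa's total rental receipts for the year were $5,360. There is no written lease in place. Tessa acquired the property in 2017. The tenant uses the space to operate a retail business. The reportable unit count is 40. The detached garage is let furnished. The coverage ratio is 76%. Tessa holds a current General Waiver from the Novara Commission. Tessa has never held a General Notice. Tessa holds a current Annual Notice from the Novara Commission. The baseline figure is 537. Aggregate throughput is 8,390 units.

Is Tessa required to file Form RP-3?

Exception (a)'s conditions are all satisfied: a current Annual Notice is held; the compliance score is 75 points, below the 84 points limit. But: (f) is triggered — aggregate throughput is 8,390 units, less than the 8,840 units limit. (g) is not engaged (there is no General Notice in force), so (f) stands. (a) is therefore removed.
Exception (b) requires that the tenant is an immediate family member of the owner; but the tenant is unrelated to the owner, so (b) is unavailable.
Exception (c): total rental receipts for the year are $5,360, less than the $5,540 limit; a Small Lessor Declaration is on file — every condition holds. However, paragraphs (i)–(o) must be considered: (i) operates — the space is let for business use. (j) would limit (i) — the coverage ratio is 76%, below the 79% limit — but (k) sets (j) aside: (k) operates against (j): a current Provisional Waiver is held. (l) would limit (k) — a current General Waiver is held — but (m) sets (l) aside: (m) operates against (l): the property is publicly advertised. (n) would limit (m) — the registered capacity is 1,880 units, meeting the 1,870 units threshold — but (o) sets (n) aside: (o) operates against (n): the qualifying period is 260 days, meeting the 260 days threshold. (c) is therefore removed.
Exception (d) requires that the owner holds a current General Approval from the Novara Commission; but no current General Approval is held, so (d) is unavailable.
All of (e)'s requirements are met (the property is let furnished; assessed value is $45,000, less than the $45,500 limit; the number of days the property was let is 40 days, below the 46 days limit). However, paragraph (p) must be considered: (p) is triggered — the reference index is 806, less than the 862 limit. Exception (e) does not apply.
No exception displaces § 42.

Yes — Tessa must file Form RP-3.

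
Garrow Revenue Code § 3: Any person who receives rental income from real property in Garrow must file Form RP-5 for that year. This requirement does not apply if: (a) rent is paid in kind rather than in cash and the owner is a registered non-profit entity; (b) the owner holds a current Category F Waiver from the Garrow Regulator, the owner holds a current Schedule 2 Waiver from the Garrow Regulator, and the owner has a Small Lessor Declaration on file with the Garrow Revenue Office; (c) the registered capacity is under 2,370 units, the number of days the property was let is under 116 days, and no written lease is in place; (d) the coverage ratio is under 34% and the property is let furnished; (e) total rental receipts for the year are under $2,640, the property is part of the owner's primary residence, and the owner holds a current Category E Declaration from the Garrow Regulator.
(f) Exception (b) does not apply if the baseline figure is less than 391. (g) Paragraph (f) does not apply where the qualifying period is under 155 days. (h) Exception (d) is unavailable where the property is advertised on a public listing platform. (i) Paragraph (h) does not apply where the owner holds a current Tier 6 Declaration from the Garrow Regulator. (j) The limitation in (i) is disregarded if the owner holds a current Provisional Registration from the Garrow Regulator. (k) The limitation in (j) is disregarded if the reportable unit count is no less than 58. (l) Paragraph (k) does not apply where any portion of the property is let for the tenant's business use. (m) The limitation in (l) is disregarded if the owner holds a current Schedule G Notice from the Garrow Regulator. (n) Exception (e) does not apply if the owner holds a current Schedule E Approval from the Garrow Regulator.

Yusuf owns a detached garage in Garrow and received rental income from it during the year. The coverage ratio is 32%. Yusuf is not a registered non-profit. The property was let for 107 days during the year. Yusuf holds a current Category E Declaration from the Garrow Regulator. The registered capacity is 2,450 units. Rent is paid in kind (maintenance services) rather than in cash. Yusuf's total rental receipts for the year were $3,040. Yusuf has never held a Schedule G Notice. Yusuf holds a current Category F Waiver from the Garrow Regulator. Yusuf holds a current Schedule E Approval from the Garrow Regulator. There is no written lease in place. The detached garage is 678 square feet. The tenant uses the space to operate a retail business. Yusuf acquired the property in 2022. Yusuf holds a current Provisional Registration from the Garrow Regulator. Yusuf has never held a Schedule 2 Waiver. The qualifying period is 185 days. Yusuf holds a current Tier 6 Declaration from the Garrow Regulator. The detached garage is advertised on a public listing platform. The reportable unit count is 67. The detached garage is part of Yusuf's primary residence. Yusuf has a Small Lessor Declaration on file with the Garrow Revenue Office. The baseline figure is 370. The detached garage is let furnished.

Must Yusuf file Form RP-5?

Exception (a) requires that the owner is a registered non-profit entity; but Yusuf is not a registered non-profit, so (a) is unavailable.
Exception (b) does not apply: no current Schedule 2 Waiver is held.
Exception (c) fails — the registered capacity is 2,450 units, not under 2,370 units.
Exception (d)'s conditions are all satisfied: the coverage ratio is 32%, under the 34% limit; the property is let furnished. However, paragraphs (h)–(m) must be considered: (h) is triggered — the property is publicly advertised. (i) operates (a current Tier 6 Declaration is held), but is set aside by (j): (j) applies — a current Provisional Registration is held. (k) would limit (j) — the reportable unit count is 67, meeting the 58 threshold — but (l) sets (k) aside: (l) operates against (k): the space is let for business use. (m), which would lift (l), does not operate here — the Schedule G Notice is not current. Exception (d) does not apply.
Exception (e) does not apply: total rental receipts for the year are $3,040, not under $2,640.
None of the exceptions is available; § 3 applies in full.

Yes — Yusuf must file Form RP-5.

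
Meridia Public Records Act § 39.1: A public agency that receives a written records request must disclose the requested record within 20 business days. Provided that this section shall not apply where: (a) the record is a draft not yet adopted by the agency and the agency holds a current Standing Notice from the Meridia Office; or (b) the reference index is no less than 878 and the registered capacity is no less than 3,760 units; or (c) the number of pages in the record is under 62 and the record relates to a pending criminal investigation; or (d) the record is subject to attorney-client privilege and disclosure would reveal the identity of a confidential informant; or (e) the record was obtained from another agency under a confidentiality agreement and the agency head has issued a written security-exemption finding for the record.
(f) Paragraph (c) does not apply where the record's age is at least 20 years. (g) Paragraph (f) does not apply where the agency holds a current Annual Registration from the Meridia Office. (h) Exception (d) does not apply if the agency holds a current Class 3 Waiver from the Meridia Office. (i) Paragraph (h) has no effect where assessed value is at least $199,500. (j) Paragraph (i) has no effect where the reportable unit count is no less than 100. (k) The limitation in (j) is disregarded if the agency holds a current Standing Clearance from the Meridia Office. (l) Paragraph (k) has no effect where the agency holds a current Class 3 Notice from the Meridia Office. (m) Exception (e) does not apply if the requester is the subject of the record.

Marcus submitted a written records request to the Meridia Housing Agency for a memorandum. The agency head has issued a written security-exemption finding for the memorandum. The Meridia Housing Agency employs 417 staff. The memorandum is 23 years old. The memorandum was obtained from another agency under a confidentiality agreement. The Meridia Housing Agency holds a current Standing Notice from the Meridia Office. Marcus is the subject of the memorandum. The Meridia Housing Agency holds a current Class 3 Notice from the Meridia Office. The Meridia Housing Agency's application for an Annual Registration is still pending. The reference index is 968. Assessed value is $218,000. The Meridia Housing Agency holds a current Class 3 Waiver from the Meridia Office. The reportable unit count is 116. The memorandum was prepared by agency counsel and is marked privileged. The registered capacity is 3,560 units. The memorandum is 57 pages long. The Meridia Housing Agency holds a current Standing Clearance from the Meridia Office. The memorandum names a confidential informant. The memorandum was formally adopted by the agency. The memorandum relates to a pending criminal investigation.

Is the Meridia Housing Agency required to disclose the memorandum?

Exception (a) does not apply: the memorandum has been formally adopted.
Exception (b) does not apply: the registered capacity is 3,560 units, short of 3,760 units.
All of (c)'s requirements are met (the number of pages in the record is 57, under the 62 limit; the memorandum relates to a pending investigation). Turning to paragraphs (f)–(g): (f) is engaged — the record's age is 23 years, meeting the 20 years threshold. (g), which would lift (f), is inapplicable — the Annual Registration is not current. (c) is therefore removed.
All of (d)'s requirements are met (the memorandum is privileged; the memorandum names a confidential informant). Turning to paragraphs (h)–(l): (h) operates against (d): a current Class 3 Waiver is held. (i) is engaged (assessed value is $218,000, meeting the $199,500 threshold), but yields to (j): (j) is engaged — the reportable unit count is 116, meeting the 100 threshold. (k) applies (a current Standing Clearance is held), but is displaced by (l): (l) operates against (k): a current Class 3 Notice is held. So (d) is unavailable.
All of (e)'s requirements are met (the memorandum was obtained under a confidentiality agreement; a written security-exemption finding has been issued). However, paragraph (m) must be considered: (m) operates against (e): Marcus is the subject of the memorandum. So (e) is unavailable.
None of the exceptions is available; § 39.1 applies in full.

Yes — the Meridia Housing Agency must disclose the memorandum.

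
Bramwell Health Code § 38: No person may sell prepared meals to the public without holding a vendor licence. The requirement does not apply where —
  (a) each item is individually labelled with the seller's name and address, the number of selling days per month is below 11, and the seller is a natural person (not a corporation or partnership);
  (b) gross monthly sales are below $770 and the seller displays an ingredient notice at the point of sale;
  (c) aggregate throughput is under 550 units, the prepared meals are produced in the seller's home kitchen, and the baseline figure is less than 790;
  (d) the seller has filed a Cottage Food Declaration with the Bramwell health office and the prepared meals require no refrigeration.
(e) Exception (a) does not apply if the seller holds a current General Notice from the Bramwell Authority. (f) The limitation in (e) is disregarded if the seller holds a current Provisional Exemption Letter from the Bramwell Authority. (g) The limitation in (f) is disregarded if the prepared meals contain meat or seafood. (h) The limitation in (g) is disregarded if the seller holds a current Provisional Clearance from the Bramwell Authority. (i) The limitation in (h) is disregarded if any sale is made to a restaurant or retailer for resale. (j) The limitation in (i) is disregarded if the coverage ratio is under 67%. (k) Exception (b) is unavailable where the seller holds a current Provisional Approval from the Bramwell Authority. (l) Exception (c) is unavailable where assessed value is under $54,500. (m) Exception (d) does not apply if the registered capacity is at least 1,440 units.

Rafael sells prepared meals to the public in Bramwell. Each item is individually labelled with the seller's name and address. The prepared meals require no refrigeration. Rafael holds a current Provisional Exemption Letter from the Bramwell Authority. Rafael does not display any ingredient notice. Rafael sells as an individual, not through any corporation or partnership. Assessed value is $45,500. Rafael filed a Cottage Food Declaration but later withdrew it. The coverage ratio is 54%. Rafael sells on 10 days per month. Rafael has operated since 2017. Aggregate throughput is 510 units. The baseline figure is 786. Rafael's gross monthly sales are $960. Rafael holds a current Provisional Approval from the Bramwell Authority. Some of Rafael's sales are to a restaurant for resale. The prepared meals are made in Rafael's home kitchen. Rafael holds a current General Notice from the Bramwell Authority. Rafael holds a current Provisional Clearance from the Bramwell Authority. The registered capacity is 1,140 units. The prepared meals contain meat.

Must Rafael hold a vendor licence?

Exception (a)'s conditions are all satisfied: items are individually labelled; the number of selling days per month is 10, below the 11 limit; the seller is a natural person. Applying paragraphs (e)–(j): (e) is engaged (a current General Notice is held), but is itself disapplied by (f): (f) is engaged — a current Provisional Exemption Letter is held. (g) is engaged (the prepared meals contain meat), but is set aside by (h): (h) operates against (g): a current Provisional Clearance is held. (i) would limit (h) — some sales are to a restaurant for resale — but (j) sets (i) aside: (j) operates against (i): the coverage ratio is 54%, under the 67% limit. Exception (a) stands.
Exception (b) fails — gross monthly sales are $960, not below $770.
Exception (c): aggregate throughput is 510 units, under the 550 units limit; the prepared meals are home-kitchen produced; the baseline figure is 786, less than the 790 limit — every condition holds. But: (l) applies — assessed value is $45,500, under the $54,500 limit. Exception (c) does not apply.
Exception (d) requires that the seller has filed a Cottage Food Declaration with the Bramwell health office; but the Cottage Food Declaration was withdrawn, so (d) is unavailable.

No — exception (a) applies; Rafael is not required to hold a vendor licence.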